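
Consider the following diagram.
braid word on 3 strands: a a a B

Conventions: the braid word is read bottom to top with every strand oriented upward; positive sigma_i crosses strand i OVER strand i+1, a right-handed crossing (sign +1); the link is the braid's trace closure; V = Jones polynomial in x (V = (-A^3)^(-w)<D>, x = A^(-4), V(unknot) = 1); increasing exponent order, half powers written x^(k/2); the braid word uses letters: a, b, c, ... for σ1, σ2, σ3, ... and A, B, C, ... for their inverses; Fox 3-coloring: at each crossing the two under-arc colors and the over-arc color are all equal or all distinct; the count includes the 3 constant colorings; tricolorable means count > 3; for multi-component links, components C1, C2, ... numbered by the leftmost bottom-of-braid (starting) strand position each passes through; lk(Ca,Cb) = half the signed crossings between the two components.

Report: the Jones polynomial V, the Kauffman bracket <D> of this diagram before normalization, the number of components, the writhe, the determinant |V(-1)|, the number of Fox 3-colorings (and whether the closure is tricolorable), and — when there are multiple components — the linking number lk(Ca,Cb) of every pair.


V = x + x^3 - x^4
<D> = -A^-10 + A^-6 + A^2 (w = +2)
1 component over 4 crossings, w = +2
9 Fox colorings among 3^4, |V(-1)| = 3: tricolorable
why: w = +2 shifts under R1 moves; the (-A^3)^(-2) factor cancels that in V


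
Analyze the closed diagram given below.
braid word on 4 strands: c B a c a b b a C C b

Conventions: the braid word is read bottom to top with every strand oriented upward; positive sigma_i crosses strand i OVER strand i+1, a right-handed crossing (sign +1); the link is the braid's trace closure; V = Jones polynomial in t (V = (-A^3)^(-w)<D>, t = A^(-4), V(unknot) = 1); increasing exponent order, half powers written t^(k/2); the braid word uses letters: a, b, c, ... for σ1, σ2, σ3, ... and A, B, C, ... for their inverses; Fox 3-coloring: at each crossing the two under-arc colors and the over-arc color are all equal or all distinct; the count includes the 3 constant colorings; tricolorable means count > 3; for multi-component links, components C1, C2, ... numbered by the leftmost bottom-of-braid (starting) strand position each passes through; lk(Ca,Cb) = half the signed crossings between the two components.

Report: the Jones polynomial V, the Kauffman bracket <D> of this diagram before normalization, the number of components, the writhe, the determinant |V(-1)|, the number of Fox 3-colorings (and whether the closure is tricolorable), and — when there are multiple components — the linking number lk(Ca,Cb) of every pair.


V(t) = -1 + 3t - 4t^2 + 6t^3 - 5t^4 + 5t^5 - 4t^6 + 2t^7 - t^8
bracket: A^-17 - 2A^-13 + 4A^-9 - 5A^-5 + 5A^-1 - 6A^3 + 4A^7 - 3A^11 + A^15, w = +5
1 component, writhe +5, over 11 crossings
det 31, colorings 3 of 3^11 — not tricolorable
observation: w = +5 shifts under R1 moves; the (-A^3)^(-5) factor cancels that in V


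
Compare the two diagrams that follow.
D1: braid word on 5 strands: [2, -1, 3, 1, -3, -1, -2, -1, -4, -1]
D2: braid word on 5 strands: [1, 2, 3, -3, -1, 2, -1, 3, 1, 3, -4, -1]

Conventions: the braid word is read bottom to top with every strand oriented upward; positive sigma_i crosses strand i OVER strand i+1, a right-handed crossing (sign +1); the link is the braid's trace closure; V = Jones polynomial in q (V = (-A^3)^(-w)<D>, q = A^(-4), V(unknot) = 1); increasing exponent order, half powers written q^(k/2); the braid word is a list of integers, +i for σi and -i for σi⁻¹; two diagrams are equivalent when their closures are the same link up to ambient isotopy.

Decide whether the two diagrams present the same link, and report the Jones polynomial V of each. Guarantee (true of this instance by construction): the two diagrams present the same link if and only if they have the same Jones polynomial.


same link: no
V(D1) = q^-3 + q^-2 + q^-1 + 1  [10 crossings, <D> = A^-12 + A^-8 + A^-4 + 1, w = -4]
D2 (bracket A^-14 + 2A^-6 + A^2; 12 crossings at w = +2): V = q + 2q^3 + q^5
note: 2 classes among 2 diagrams; unequal V(q) rules out equality


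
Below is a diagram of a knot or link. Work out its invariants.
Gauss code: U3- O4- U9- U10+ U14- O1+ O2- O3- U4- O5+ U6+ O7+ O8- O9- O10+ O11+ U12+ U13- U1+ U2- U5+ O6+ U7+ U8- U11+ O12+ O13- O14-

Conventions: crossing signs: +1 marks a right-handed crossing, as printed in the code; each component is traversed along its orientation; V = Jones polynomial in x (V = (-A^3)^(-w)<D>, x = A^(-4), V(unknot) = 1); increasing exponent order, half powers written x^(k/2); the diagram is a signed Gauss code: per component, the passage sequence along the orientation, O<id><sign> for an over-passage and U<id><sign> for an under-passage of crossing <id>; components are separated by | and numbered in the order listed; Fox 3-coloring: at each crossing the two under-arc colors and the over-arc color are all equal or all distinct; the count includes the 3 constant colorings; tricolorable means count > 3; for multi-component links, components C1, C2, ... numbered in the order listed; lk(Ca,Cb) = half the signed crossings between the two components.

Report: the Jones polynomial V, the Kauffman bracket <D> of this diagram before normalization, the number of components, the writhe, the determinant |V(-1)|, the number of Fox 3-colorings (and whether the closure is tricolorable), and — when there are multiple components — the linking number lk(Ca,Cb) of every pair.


V(x) = -x^-3 + x^-2 - x^-1 + 3 - x + x^2 - x^3
bracket: -A^-12 + A^-8 - A^-4 + 3 - A^4 + A^8 - A^12, w = 0
1 component, writhe 0, over 14 crossings
det 9, colorings 27 of 3^14 — tricolorable
observation: palindromic: swapping x for 1/x fixes V


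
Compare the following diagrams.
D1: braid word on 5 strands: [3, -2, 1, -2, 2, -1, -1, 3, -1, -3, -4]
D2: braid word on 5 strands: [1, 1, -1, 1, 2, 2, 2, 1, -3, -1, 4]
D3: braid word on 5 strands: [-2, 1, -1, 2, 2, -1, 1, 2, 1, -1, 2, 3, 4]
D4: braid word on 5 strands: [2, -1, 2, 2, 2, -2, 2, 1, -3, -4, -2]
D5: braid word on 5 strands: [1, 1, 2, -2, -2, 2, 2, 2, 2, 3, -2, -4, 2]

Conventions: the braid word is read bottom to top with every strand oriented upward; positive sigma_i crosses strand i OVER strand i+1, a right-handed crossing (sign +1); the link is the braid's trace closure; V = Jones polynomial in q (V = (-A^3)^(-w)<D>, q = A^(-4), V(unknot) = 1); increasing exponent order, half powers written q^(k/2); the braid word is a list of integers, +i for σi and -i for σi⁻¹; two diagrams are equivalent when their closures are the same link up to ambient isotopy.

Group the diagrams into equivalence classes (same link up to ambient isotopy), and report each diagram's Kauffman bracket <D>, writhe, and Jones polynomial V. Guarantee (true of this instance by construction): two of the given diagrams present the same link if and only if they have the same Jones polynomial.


equivalence classes: {D1} | {D2, D5} | {D3, D4}
D1 (bracket A^-7 + A; 11 crossings at w = -3): V = -q^(-5/2) - q^(-1/2)
V(D2) = -q^(3/2) - 2q^(7/2) + q^(9/2) - q^(11/2) + q^(13/2)  [11 crossings, <D> = -A^-11 + A^-7 - A^-3 + 2A + A^9, w = +5]
D3 (bracket -A^-3 + A^5 + A^9 + A^13; 13 crossings at w = +5): V = -q^(1/2) - q^(3/2) - q^(5/2) + q^(9/2)
V(D4) = -q^(1/2) - q^(3/2) - q^(5/2) + q^(9/2)  [11 crossings, <D> = -A^-15 + A^-7 + A^-3 + A, w = +1]
D5 (bracket -A^-11 + A^-7 - A^-3 + 2A + A^9; 13 crossings at w = +5): V = -q^(3/2) - 2q^(7/2) + q^(9/2) - q^(11/2) + q^(13/2)
key observation: 3 values of V(q) split the 5 diagrams


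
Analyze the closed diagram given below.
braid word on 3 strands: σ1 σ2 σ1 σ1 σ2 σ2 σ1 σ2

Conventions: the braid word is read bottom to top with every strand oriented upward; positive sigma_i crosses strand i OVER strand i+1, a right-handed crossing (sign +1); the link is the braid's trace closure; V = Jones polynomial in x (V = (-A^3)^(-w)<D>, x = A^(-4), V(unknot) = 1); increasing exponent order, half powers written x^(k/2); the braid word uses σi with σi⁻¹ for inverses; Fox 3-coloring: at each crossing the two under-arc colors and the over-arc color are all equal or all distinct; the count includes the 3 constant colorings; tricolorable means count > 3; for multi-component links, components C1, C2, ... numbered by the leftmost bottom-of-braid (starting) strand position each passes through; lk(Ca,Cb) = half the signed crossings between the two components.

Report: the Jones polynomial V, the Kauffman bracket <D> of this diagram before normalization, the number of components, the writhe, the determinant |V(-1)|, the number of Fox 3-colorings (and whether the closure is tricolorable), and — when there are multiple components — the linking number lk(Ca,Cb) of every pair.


V = x^3 + x^5 - x^8
<D> = -A^-8 + A^4 + A^12 (w = +8)
1 component over 8 crossings, w = +8
9 Fox colorings among 3^8, |V(-1)| = 3: tricolorable
why: the span of V is 5, forcing >= 5 crossings in any diagram


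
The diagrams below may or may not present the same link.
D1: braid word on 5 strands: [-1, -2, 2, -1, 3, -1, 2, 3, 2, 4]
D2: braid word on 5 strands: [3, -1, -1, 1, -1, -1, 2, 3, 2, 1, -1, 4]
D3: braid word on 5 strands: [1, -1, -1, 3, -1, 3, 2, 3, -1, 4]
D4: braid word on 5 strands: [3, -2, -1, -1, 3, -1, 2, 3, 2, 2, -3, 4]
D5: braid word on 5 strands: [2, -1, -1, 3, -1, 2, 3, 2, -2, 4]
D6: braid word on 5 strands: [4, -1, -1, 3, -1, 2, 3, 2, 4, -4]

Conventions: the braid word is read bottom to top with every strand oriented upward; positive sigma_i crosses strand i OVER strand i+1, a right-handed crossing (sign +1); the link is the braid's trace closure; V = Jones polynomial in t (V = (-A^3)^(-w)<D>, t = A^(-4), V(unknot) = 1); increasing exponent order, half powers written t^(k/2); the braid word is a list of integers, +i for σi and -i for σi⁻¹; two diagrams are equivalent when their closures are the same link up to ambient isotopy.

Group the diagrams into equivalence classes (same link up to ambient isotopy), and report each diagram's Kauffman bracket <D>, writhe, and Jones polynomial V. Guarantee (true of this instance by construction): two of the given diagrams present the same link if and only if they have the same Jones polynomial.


grouping into links: {D1, D2, D3, D4, D5, D6}
V(D1) = -t^-3 + t^-2 - t^-1 + 3 - t + t^2 - t^3  (w +2, c 10, <D> = -A^-6 + A^-2 - A^2 + 3A^6 - A^10 + A^14 - A^18)
V(D2) = -t^-3 + t^-2 - t^-1 + 3 - t + t^2 - t^3  (w +2, c 12, <D> = -A^-6 + A^-2 - A^2 + 3A^6 - A^10 + A^14 - A^18)
D3 (bracket -A^-6 + A^-2 - A^2 + 3A^6 - A^10 + A^14 - A^18; 10 crossings at w = +2): V = -t^-3 + t^-2 - t^-1 + 3 - t + t^2 - t^3
V(D4) = -t^-3 + t^-2 - t^-1 + 3 - t + t^2 - t^3  (w +2, c 12, <D> = -A^-6 + A^-2 - A^2 + 3A^6 - A^10 + A^14 - A^18)
V(D5) = -t^-3 + t^-2 - t^-1 + 3 - t + t^2 - t^3  [10 crossings, <D> = -A^-6 + A^-2 - A^2 + 3A^6 - A^10 + A^14 - A^18, w = +2]
V(D6) = -t^-3 + t^-2 - t^-1 + 3 - t + t^2 - t^3  (w +2, c 10, <D> = -A^-6 + A^-2 - A^2 + 3A^6 - A^10 + A^14 - A^18)
key observation: all 6 diagrams share one V(t), hence one class


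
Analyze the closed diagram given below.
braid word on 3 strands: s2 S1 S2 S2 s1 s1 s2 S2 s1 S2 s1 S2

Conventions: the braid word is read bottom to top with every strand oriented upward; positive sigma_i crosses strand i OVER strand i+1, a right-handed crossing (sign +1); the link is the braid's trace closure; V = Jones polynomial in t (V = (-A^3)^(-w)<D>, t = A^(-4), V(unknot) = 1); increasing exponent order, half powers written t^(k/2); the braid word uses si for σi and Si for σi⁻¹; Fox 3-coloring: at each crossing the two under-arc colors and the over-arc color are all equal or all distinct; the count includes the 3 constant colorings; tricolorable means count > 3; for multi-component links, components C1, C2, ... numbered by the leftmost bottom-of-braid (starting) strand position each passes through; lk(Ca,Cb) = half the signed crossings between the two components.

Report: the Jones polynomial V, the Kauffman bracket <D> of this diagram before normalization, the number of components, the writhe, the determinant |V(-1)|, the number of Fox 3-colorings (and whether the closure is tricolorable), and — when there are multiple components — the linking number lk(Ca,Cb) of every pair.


Jones polynomial: V(t) = -t^-3 + t^-2 - t^-1 + 3 - t + t^2 - t^3
<D> = -A^-12 + A^-8 - A^-4 + 3 - A^4 + A^8 - A^12; writhe 0
components 1, writhe 0 (12 crossings)
3-colorings: 27 of 3^12, det 9 — tricolorable
note: w = 0 shifts under R1 moves; the (-A^3)^(0) factor cancels that in V


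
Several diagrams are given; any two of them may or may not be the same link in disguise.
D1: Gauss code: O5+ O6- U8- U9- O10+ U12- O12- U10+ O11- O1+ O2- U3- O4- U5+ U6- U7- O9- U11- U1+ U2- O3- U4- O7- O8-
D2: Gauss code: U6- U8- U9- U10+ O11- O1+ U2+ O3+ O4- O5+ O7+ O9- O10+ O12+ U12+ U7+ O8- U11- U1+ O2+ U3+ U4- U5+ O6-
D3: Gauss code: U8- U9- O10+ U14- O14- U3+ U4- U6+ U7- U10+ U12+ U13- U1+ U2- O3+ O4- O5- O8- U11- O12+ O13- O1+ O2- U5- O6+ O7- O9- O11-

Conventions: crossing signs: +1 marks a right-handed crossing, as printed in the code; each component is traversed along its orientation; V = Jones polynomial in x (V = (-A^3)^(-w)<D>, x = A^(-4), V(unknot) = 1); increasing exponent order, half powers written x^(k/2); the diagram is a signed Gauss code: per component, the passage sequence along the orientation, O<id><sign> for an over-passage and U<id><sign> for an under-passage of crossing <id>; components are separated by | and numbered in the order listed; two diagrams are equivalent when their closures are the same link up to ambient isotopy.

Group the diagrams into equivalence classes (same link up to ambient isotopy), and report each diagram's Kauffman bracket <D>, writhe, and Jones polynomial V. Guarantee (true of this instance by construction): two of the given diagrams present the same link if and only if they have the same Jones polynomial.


grouping into links: {D1} | {D2} | {D3}
V(D1) = -x^-7 + x^-6 - x^-5 + x^-4 + x^-2  (w -6, c 12, <D> = A^-10 + A^-2 - A^2 + A^6 - A^10)
D2 (bracket A^6; 12 crossings at w = +2): V = 1
V(D3) = -x^-4 + x^-3 + x^-1  [14 crossings, <D> = A^-8 + 1 - A^4, w = -4]
why: V(x) takes 3 values over 3 diagrams, fixing the grouping


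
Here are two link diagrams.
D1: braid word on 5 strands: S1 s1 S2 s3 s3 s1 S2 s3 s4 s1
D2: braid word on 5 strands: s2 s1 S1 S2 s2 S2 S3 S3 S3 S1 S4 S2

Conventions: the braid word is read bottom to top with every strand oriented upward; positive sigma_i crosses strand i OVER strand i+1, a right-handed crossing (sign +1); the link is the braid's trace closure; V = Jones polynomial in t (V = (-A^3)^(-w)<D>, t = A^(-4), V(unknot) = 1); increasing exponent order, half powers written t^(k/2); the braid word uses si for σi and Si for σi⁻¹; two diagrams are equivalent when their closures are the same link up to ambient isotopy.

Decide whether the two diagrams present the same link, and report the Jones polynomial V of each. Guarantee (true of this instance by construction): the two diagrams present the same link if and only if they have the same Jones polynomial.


same link: no
V(D1) = t^-1 - 2 + 3t - 3t^2 + 4t^3 - 3t^4 + 2t^5 - t^6  [10 crossings, <D> = -A^-12 + 2A^-8 - 3A^-4 + 4 - 3A^4 + 3A^8 - 2A^12 + A^16, w = +4]
V(D2) = -t^-4 + t^-3 + t^-1  [12 crossings, <D> = A^-14 + A^-6 - A^-2, w = -6]
insight: V(t) takes 2 values over 2 diagrams, fixing the grouping


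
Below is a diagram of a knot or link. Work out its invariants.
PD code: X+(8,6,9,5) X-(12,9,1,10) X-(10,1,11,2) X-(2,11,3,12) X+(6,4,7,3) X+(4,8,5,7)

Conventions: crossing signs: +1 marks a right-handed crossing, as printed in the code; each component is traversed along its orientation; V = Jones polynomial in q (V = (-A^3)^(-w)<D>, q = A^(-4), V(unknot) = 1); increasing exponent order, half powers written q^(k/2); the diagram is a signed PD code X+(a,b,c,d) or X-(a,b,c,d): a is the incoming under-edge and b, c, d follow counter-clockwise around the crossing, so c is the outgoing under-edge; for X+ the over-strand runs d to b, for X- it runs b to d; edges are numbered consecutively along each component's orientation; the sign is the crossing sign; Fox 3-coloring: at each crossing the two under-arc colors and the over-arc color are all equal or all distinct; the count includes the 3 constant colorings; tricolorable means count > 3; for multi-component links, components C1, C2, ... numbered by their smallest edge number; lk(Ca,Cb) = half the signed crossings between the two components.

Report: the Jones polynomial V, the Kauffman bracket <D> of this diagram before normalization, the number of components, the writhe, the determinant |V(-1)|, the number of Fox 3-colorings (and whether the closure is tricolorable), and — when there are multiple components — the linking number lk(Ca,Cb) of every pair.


Jones polynomial: V(q) = -q^-3 + q^-2 - q^-1 + 3 - q + q^2 - q^3
<D> = -A^-12 + A^-8 - A^-4 + 3 - A^4 + A^8 - A^12; writhe 0
components 1, writhe 0 (6 crossings)
3-colorings: 27 of 3^6, det 9 — tricolorable
note: V spans 6 powers of q: at least 6 crossings in any diagram


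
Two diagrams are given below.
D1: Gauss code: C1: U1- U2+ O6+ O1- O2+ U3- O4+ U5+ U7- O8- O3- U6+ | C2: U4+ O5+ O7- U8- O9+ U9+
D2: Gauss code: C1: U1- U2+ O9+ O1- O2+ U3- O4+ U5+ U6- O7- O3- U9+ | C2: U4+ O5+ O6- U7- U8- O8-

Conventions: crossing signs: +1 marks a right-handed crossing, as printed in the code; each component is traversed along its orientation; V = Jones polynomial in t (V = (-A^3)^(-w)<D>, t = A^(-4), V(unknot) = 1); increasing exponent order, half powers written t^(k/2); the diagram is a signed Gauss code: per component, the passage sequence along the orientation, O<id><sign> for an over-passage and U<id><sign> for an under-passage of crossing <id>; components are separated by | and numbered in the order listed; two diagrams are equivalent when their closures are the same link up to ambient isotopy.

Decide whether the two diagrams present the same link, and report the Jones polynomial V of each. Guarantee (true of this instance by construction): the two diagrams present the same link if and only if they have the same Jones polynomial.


same link: yes
V(D1) = -t^(-1/2) - t^(1/2)  [9 crossings, <D> = A + A^5, w = +1]
V(D2) = -t^(-1/2) - t^(1/2)  (w -1, c 9, <D> = A^-5 + A^-1)
note: from 9 to 9 crossings by R-moves: one link, two diagrams


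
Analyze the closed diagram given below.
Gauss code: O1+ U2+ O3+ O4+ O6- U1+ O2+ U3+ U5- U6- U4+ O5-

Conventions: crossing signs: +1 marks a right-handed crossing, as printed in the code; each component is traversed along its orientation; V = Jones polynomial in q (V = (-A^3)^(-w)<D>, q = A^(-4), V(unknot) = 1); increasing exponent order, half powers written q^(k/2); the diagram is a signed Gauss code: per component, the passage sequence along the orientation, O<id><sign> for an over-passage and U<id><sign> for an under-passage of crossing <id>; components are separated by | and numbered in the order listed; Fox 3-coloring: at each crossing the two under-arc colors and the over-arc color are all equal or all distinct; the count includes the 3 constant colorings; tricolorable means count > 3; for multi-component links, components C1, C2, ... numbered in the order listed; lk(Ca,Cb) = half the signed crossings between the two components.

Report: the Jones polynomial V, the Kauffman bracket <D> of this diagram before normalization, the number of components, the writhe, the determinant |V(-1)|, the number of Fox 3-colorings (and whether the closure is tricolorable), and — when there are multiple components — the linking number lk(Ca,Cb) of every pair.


V(q) = q + q^3 - q^4
bracket: -A^-10 + A^-6 + A^2, w = +2
1 component, writhe +2, over 6 crossings
det 3, colorings 9 of 3^6 — tricolorable
observation: w = +2 (over 6 crossings) is diagram-only; (-A^3)^(-2) removes it from V


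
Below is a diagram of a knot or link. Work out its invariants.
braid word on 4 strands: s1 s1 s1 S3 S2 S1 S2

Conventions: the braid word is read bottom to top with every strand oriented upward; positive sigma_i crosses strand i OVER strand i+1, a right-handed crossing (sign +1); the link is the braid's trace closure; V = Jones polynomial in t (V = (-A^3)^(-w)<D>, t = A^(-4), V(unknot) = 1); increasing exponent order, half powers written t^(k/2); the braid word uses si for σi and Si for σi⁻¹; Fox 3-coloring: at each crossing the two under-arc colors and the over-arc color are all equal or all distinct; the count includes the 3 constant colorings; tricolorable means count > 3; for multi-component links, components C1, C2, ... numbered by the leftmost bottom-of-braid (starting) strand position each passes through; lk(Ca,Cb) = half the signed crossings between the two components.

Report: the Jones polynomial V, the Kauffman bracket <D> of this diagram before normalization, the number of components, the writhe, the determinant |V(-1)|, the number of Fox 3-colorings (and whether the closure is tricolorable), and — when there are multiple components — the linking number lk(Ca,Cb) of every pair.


Jones polynomial: V(t) = 1
<D> = -A^-3; writhe -1
components 1, writhe -1 (7 crossings)
3-colorings: 3 of 3^7, det 1 — not tricolorable
note: w = -1 (over 7 crossings) is diagram-only; (-A^3)^(1) removes it from V


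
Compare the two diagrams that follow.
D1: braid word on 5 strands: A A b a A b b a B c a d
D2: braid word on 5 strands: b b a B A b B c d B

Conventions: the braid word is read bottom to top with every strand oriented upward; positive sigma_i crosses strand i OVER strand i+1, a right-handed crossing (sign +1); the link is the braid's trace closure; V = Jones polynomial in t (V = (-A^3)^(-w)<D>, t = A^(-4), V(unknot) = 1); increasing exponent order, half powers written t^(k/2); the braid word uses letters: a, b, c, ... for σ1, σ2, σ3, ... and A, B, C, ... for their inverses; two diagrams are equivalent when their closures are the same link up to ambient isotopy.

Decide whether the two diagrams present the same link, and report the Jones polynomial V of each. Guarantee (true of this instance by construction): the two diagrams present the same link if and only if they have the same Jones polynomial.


equivalent: no
D1 (bracket -A^-4 + 1 + A^8; 12 crossings at w = +4): V = t + t^3 - t^4
V(D2) = 1  (w +2, c 10, <D> = A^6)
key observation: 2 values of V(t) split the 2 diagrams


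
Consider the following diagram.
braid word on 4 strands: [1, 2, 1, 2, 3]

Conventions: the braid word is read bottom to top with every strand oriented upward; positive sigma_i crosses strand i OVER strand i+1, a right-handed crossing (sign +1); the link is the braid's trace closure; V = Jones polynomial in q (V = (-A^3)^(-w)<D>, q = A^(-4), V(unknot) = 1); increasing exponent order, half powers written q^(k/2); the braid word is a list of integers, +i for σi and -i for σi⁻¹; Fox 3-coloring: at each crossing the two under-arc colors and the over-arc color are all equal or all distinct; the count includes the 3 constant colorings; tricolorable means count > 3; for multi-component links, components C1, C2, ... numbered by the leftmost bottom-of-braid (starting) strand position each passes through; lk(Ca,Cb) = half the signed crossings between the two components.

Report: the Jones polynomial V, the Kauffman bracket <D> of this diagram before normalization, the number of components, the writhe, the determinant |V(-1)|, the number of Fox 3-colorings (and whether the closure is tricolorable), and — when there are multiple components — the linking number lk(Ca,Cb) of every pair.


V(q) = q + q^3 - q^4
bracket: A^-1 - A^3 - A^11, w = +5
1 component, writhe +5, over 5 crossings
det 3, colorings 9 of 3^5 — tricolorable
observation: w = +5 (over 5 crossings) is diagram-only; (-A^3)^(-5) removes it from V


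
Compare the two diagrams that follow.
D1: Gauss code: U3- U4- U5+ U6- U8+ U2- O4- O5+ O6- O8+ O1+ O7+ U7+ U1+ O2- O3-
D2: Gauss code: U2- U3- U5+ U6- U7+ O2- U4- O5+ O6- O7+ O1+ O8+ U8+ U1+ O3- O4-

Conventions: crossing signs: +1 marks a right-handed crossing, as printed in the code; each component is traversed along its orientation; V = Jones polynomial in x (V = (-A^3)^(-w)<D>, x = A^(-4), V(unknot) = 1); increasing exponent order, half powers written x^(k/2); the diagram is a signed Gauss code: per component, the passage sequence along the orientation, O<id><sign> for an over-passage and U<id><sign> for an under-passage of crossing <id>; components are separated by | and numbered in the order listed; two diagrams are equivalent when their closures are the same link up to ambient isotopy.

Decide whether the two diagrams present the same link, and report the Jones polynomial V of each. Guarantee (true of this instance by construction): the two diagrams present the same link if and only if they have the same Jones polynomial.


equivalent: yes
V(D1) = 1  (w 0, c 8, <D> = 1)
D2 (bracket 1; 8 crossings at w = 0): V = 1
why: from 8 to 8 crossings by R-moves: one link, two diagrams


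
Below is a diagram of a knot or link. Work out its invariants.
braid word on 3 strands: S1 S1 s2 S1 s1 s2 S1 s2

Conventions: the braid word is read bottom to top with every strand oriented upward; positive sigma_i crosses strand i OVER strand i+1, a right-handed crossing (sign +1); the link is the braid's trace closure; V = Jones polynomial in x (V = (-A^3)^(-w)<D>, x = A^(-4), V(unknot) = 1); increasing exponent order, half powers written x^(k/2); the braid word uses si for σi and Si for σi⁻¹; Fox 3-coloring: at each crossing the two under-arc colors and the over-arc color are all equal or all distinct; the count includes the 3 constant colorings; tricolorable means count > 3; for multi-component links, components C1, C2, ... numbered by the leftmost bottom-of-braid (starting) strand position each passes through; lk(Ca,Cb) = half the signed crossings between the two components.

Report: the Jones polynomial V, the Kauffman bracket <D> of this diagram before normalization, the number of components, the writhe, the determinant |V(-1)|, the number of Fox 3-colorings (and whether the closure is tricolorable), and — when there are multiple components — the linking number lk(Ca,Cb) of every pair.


V = -x^-3 + 2x^-2 - 2x^-1 + 3 - 2x + 2x^2 - x^3
<D> = -A^-12 + 2A^-8 - 2A^-4 + 3 - 2A^4 + 2A^8 - A^12 (w = 0)
1 component over 8 crossings, w = 0
3 Fox colorings among 3^8, |V(-1)| = 13: not tricolorable
why: palindromic: swapping x for 1/x fixes V


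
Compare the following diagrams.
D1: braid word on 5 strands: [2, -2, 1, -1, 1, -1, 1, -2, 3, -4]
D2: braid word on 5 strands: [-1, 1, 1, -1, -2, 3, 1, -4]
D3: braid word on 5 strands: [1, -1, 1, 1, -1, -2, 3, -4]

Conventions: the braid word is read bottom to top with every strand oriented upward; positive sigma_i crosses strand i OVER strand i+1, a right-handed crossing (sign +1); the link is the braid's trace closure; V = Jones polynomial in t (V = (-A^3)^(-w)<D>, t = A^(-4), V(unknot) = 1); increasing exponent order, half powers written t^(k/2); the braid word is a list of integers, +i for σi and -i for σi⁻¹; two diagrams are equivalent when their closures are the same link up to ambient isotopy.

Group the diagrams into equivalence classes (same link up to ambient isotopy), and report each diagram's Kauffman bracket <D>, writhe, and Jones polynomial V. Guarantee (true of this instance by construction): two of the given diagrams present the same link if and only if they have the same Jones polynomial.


equivalence classes: {D1, D2, D3}
D1 (bracket 1; 10 crossings at w = 0): V = 1
D2 (bracket 1; 8 crossings at w = 0): V = 1
D3 (bracket 1; 8 crossings at w = 0): V = 1
key observation: all 3 diagrams share one V(t), hence one class


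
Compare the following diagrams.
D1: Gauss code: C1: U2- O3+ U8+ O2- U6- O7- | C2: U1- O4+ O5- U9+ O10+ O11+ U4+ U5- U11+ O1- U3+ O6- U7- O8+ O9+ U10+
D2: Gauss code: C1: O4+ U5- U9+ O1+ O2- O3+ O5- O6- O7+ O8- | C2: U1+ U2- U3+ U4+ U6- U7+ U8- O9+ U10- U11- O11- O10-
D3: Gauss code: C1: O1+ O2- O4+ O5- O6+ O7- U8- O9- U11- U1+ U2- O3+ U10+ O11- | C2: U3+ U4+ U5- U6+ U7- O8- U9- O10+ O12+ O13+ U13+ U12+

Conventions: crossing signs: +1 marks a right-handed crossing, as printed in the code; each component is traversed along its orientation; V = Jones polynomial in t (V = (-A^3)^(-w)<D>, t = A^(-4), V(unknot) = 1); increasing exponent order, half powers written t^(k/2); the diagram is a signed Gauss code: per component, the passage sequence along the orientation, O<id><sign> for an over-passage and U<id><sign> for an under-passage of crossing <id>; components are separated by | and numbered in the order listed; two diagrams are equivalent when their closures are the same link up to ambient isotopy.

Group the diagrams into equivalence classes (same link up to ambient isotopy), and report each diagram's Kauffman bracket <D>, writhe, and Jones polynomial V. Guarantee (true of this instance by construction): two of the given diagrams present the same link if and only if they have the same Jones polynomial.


classes: {D1, D3} | {D2}
V(D1) = t^(-7/2) - 2t^(-5/2) + t^(-3/2) - 2t^(-1/2) + t^(1/2) - t^(3/2)  [11 crossings, <D> = A^-3 - A + 2A^5 - A^9 + 2A^13 - A^17, w = +1]
D2 (bracket A^-13 + A^-5; 11 crossings at w = -1): V = -t^(1/2) - t^(5/2)
V(D3) = t^(-7/2) - 2t^(-5/2) + t^(-3/2) - 2t^(-1/2) + t^(1/2) - t^(3/2)  [13 crossings, <D> = A^-3 - A + 2A^5 - A^9 + 2A^13 - A^17, w = +1]
note: 2 values of V(t) split the 3 diagrams


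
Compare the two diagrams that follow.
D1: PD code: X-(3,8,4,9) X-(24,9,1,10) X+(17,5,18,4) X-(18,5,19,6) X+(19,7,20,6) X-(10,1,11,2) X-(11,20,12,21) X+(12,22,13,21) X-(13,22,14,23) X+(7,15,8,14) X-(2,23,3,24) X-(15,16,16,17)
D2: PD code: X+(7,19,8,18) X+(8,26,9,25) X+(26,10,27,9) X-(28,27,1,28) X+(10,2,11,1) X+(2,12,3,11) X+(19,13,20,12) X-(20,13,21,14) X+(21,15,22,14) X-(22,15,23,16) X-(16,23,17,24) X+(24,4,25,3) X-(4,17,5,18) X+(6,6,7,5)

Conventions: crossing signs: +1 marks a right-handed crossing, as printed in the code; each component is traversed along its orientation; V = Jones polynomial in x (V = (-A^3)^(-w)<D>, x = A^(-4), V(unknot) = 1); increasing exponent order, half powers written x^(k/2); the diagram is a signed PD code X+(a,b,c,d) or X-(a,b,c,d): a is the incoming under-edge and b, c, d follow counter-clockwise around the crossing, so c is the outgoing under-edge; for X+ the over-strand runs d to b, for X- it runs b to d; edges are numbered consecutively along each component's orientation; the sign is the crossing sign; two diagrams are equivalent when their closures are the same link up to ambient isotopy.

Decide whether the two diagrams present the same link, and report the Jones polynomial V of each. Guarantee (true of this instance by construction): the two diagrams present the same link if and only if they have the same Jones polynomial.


same link: no
V(D1) = x^-5 - 2x^-4 + 2x^-3 - 2x^-2 + 2x^-1 - 1 + x  [12 crossings, <D> = A^-16 - A^-12 + 2A^-8 - 2A^-4 + 2 - 2A^4 + A^8, w = -4]
V(D2) = x^2 + x^4 - x^5 + x^6 - x^7  (w +4, c 14, <D> = -A^-16 + A^-12 - A^-8 + A^-4 + A^4)
note: comparing 2 Jones polynomials yields 2 groups


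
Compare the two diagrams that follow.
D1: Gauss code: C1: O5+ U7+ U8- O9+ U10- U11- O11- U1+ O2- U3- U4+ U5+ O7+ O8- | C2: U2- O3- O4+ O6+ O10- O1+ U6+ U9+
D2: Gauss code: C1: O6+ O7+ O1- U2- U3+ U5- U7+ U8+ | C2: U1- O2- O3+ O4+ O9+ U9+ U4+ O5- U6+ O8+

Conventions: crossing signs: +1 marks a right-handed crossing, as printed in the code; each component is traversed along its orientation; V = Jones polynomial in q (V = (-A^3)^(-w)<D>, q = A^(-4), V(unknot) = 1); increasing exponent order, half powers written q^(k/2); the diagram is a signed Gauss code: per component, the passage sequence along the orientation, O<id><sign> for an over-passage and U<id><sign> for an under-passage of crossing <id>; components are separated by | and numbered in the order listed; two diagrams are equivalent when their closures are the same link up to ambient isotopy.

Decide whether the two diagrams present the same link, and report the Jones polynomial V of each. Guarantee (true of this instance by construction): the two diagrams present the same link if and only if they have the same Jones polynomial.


equivalent: yes
D1 (bracket A + A^5; 11 crossings at w = +1): V = -q^(-1/2) - q^(1/2)
V(D2) = -q^(-1/2) - q^(1/2)  [9 crossings, <D> = A^7 + A^11, w = +3]
observation: from 11 to 9 crossings by R-moves: one link, two diagrams


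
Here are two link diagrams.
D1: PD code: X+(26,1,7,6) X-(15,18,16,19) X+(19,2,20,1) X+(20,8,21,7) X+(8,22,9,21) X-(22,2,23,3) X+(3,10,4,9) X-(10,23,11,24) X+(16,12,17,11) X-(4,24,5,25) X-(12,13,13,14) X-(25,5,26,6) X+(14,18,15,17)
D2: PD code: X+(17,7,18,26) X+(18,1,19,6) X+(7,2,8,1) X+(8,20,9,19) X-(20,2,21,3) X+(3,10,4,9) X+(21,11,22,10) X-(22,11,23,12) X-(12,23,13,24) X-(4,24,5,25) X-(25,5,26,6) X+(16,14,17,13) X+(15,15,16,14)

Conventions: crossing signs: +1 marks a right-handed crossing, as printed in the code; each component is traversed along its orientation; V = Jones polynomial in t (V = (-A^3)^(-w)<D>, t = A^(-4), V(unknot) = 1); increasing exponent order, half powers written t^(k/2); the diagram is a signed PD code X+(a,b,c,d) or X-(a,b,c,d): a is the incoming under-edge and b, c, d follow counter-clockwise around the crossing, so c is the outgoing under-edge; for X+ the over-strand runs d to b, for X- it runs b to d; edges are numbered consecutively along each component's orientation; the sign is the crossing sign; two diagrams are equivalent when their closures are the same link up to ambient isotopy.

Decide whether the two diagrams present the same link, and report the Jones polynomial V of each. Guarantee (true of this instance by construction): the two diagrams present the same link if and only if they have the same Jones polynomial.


equivalent: yes
D1 (bracket -A^-11 + 2A^-7 - A^-3 + 2A - A^5 + A^9; 13 crossings at w = +1): V = -t^(-3/2) + t^(-1/2) - 2t^(1/2) + t^(3/2) - 2t^(5/2) + t^(7/2)
D2 (bracket -A^-5 + 2A^-1 - A^3 + 2A^7 - A^11 + A^15; 13 crossings at w = +3): V = -t^(-3/2) + t^(-1/2) - 2t^(1/2) + t^(3/2) - 2t^(5/2) + t^(7/2)
key observation: Reidemeister moves carry D1 (13 crossings) to D2 (13)


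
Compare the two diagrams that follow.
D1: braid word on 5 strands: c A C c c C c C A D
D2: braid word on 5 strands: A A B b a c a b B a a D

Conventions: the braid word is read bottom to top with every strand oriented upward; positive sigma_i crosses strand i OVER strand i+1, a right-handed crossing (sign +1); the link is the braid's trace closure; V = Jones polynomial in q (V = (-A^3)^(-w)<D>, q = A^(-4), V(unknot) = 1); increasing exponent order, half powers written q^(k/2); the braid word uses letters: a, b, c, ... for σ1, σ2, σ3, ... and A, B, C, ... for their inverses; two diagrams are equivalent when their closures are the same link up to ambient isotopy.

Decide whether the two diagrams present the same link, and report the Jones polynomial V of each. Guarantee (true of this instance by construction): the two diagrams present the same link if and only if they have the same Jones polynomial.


equivalent: no
V(D1) = q^-3 + q^-2 + q^-1 + 1  (w -2, c 10, <D> = A^-6 + A^-2 + A^2 + A^6)
D2 (bracket A^-6 + A^-2 + A^2 + A^6; 12 crossings at w = +2): V = 1 + q + q^2 + q^3
why: V(q) takes 2 values over 2 diagrams, fixing the grouping


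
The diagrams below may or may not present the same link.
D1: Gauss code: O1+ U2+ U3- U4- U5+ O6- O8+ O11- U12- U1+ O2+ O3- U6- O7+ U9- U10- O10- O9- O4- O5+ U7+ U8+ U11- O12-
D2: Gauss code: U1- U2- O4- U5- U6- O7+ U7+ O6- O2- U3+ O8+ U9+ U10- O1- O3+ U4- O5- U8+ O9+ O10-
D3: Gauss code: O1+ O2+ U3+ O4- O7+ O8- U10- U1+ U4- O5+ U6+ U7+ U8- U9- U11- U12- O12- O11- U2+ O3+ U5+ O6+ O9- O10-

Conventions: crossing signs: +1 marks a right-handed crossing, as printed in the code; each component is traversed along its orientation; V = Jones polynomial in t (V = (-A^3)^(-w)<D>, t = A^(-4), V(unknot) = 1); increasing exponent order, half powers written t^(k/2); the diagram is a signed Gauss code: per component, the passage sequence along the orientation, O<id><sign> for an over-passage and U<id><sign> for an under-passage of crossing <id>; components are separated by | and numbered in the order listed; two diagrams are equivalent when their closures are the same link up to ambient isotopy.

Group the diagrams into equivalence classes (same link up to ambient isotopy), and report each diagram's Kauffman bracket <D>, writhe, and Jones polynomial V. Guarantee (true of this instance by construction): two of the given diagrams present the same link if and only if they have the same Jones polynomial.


equivalence classes: {D1} | {D2} | {D3}
D1 (bracket A^-6; 12 crossings at w = -2): V = 1
V(D2) = -t^-4 + t^-3 + t^-1  [10 crossings, <D> = A^-2 + A^6 - A^10, w = -2]
V(D3) = t + t^3 - t^4  (w 0, c 12, <D> = -A^-16 + A^-12 + A^-4)
observation: 3 values of V(t) split the 3 diagrams


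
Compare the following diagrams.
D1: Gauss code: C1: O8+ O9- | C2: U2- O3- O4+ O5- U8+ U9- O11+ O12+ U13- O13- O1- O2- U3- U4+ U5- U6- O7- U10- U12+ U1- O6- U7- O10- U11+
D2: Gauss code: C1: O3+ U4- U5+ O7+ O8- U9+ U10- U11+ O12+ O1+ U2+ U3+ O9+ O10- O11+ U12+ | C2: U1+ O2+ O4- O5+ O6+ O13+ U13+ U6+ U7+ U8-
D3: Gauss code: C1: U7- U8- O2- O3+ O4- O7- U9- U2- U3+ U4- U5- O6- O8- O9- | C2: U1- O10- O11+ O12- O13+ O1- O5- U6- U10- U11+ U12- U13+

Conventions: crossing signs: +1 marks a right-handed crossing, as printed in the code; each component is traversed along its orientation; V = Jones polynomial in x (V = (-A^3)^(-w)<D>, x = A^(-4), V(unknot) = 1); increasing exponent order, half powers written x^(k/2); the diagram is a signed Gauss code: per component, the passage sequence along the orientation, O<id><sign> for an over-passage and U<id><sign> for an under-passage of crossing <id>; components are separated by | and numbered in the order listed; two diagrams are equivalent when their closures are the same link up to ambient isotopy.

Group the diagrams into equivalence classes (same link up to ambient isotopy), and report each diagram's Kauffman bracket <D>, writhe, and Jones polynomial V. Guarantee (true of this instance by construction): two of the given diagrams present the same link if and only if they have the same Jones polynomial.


grouping into links: {D1} | {D2} | {D3}
V(D1) = x^(-9/2) - x^(-5/2) - x^(-3/2) - x^(-1/2)  (w -5, c 13, <D> = A^-13 + A^-9 + A^-5 - A^3)
D2 (bracket -A^-5 + A^-1 - A^3 + 2A^7 + A^15; 13 crossings at w = +7): V = -x^(3/2) - 2x^(7/2) + x^(9/2) - x^(11/2) + x^(13/2)
D3 (bracket A^-15 + 2A^-7 - A^-3 + A - A^5; 13 crossings at w = -7): V = x^(-13/2) - x^(-11/2) + x^(-9/2) - 2x^(-7/2) - x^(-3/2)
why: 3 classes among 3 diagrams; unequal V(x) rules out equality


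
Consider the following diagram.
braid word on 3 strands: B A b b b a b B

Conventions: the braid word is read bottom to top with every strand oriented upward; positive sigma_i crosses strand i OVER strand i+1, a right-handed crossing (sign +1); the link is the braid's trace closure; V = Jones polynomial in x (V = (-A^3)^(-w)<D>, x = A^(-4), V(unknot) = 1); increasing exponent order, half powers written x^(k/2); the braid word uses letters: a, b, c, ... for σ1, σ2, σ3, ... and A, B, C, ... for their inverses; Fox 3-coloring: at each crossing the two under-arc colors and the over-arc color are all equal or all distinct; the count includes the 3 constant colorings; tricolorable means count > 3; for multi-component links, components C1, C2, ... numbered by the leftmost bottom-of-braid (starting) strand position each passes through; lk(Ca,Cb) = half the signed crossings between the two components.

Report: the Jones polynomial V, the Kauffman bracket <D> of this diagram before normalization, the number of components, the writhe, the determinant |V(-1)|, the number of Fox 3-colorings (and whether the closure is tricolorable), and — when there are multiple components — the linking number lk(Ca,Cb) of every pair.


V(x) = x + x^3 - x^4
bracket: -A^-10 + A^-6 + A^2, w = +2
1 component, writhe +2, over 8 crossings
det 3, colorings 9 of 3^8 — tricolorable
observation: w = +2 (over 8 crossings) is diagram-only; (-A^3)^(-2) removes it from V


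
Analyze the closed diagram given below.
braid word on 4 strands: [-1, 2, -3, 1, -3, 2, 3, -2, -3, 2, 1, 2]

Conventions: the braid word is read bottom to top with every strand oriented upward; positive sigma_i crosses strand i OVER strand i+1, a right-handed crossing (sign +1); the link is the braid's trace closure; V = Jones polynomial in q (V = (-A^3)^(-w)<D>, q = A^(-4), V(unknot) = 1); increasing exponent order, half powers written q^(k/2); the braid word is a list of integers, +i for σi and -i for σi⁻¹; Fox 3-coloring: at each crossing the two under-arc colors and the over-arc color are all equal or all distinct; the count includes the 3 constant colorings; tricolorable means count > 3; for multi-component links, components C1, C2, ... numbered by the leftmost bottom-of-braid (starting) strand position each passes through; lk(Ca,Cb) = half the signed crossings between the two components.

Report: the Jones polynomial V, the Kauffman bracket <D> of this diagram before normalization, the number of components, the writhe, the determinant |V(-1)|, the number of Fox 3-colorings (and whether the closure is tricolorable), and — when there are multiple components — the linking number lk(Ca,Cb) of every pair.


V(q) = q^(-5/2) - q^(-3/2) + q^(-1/2) - 3q^(1/2) + 2q^(3/2) - 2q^(5/2) + q^(7/2) - q^(9/2)
bracket: -A^-12 + A^-8 - 2A^-4 + 2 - 3A^4 + A^8 - A^12 + A^16, w = +2
2 components, writhe +2, over 12 crossings
lk(C1,C2) = +2
det 12, colorings 9 of 3^12 — tricolorable
observation: span 7 respects span(V) <= c + mu - 1 = 13 for this 2-component diagram
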